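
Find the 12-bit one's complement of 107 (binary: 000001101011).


Original: 000001101011
Invert all bits:
  bit 0: 0 → 1
  bit 1: 0 → 1
  bit 2: 0 → 1
  bit 3: 0 → 1
  bit 4: 0 → 1
  bit 5: 1 → 0
  bit 6: 1 → 0
  bit 7: 0 → 1
  bit 8: 1 → 0
  bit 9: 0 → 1
  bit 10: 1 → 0
  bit 11: 1 → 0
= 111110010100


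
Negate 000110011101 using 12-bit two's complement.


Original: 000110011101
Step 1 - Invert all bits: 111001100010
Step 2 - Add 1: 111001100010 + 1
= 111001100011 (represents -413)


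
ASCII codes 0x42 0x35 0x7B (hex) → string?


Codes (hex): 0x42 0x35 0x7B
Per-code ASCII lookup:
  0x42 = 66  (range 65-90: uppercase, 66 - 65 = 1) → 'B'
  0x35 = 53  (range 48-57: digits, 53 - 48 = 5) → '5'
  0x7B = 123  (special character) → '{'
= 'B5{'


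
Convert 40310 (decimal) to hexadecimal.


Divide by 16 repeatedly:
40310 ÷ 16 = 2519 remainder 6 (6)
2519 ÷ 16 = 157 remainder 7 (7)
157 ÷ 16 = 9 remainder 13 (D)
9 ÷ 16 = 0 remainder 9 (9)
Reading remainders bottom-up:
= 0x9D76


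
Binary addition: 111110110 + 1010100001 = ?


Align and add column by column (LSB to MSB, carry propagating):
  00111110110
+ 01010100001
  -----------
  col 0: 0 + 1 + 0 (carry in) = 1 → bit 1, carry out 0
  col 1: 1 + 0 + 0 (carry in) = 1 → bit 1, carry out 0
  col 2: 1 + 0 + 0 (carry in) = 1 → bit 1, carry out 0
  col 3: 0 + 0 + 0 (carry in) = 0 → bit 0, carry out 0
  col 4: 1 + 0 + 0 (carry in) = 1 → bit 1, carry out 0
  col 5: 1 + 1 + 0 (carry in) = 2 → bit 0, carry out 1
  col 6: 1 + 0 + 1 (carry in) = 2 → bit 0, carry out 1
  col 7: 1 + 1 + 1 (carry in) = 3 → bit 1, carry out 1
  col 8: 1 + 0 + 1 (carry in) = 2 → bit 0, carry out 1
  col 9: 0 + 1 + 1 (carry in) = 2 → bit 0, carry out 1
  col 10: 0 + 0 + 1 (carry in) = 1 → bit 1, carry out 0
Reading bits MSB→LSB: 10010010111
Strip leading zeros: 10010010111
= 10010010111


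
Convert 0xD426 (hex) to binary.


Each hex digit → 4 binary bits:
  D = 1101
  4 = 0100
  2 = 0010
  6 = 0110
Concatenate: 1101 0100 0010 0110
= 1101010000100110


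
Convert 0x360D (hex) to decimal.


Positional values:
Position 0: D × 16^0 = 13 × 1 = 13
Position 1: 0 × 16^1 = 0 × 16 = 0
Position 2: 6 × 16^2 = 6 × 256 = 1536
Position 3: 3 × 16^3 = 3 × 4096 = 12288
Sum = 13 + 0 + 1536 + 12288
= 13837


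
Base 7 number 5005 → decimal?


Positional values (base 7):
  5 × 7^0 = 5 × 1 = 5
  0 × 7^1 = 0 × 7 = 0
  0 × 7^2 = 0 × 49 = 0
  5 × 7^3 = 5 × 343 = 1715
Sum = 5 + 0 + 0 + 1715
= 1720


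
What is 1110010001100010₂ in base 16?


Group into 4-bit nibbles: 1110010001100010
  1110 = E
  0100 = 4
  0110 = 6
  0010 = 2
= 0xE462


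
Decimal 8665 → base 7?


Divide by 7 repeatedly:
8665 ÷ 7 = 1237 remainder 6
1237 ÷ 7 = 176 remainder 5
176 ÷ 7 = 25 remainder 1
25 ÷ 7 = 3 remainder 4
3 ÷ 7 = 0 remainder 3
Reading remainders bottom-up:
= 34156


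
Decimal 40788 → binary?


Divide by 2 repeatedly:
40788 ÷ 2 = 20394 remainder 0
20394 ÷ 2 = 10197 remainder 0
10197 ÷ 2 = 5098 remainder 1
5098 ÷ 2 = 2549 remainder 0
2549 ÷ 2 = 1274 remainder 1
1274 ÷ 2 = 637 remainder 0
637 ÷ 2 = 318 remainder 1
318 ÷ 2 = 159 remainder 0
159 ÷ 2 = 79 remainder 1
79 ÷ 2 = 39 remainder 1
39 ÷ 2 = 19 remainder 1
19 ÷ 2 = 9 remainder 1
9 ÷ 2 = 4 remainder 1
4 ÷ 2 = 2 remainder 0
2 ÷ 2 = 1 remainder 0
1 ÷ 2 = 0 remainder 1
Reading remainders bottom-up:
= 1001111101010100


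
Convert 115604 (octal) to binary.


Each octal digit → 3 binary bits:
  1 = 001
  1 = 001
  5 = 101
  6 = 110
  0 = 000
  4 = 100
Concatenate: 001 001 101 110 000 100
= 001001101110000100


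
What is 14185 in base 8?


Divide by 8 repeatedly:
14185 ÷ 8 = 1773 remainder 1
1773 ÷ 8 = 221 remainder 5
221 ÷ 8 = 27 remainder 5
27 ÷ 8 = 3 remainder 3
3 ÷ 8 = 0 remainder 3
Reading remainders bottom-up:
= 0o33551


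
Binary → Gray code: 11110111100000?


Binary: 11110111100000
Gray code: G = B XOR (B >> 1)
B >> 1 = 01111011110000
11110111100000 XOR 01111011110000:
  1 XOR 0 = 1
  1 XOR 1 = 0
  1 XOR 1 = 0
  1 XOR 1 = 0
  0 XOR 1 = 1
  1 XOR 0 = 1
  1 XOR 1 = 0
  1 XOR 1 = 0
  1 XOR 1 = 0
  0 XOR 1 = 1
  0 XOR 0 = 0
  0 XOR 0 = 0
  0 XOR 0 = 0
  0 XOR 0 = 0
= 10001100010000


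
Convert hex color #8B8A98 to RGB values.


Hex: #8B8A98
R = 8B₁₆ = 139
G = 8A₁₆ = 138
B = 98₁₆ = 152
= RGB(139, 138, 152)


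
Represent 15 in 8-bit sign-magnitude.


Sign bit: 0 (positive)
Magnitude: 15 = 0001111
= 00001111


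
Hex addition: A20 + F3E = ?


Align and add column by column (LSB to MSB, each column mod 16 with carry):
  0A20
+ 0F3E
  ----
  col 0: 0(0) + E(14) + 0 (carry in) = 14 → E(14), carry out 0
  col 1: 2(2) + 3(3) + 0 (carry in) = 5 → 5(5), carry out 0
  col 2: A(10) + F(15) + 0 (carry in) = 25 → 9(9), carry out 1
  col 3: 0(0) + 0(0) + 1 (carry in) = 1 → 1(1), carry out 0
Reading digits MSB→LSB: 195E
Strip leading zeros: 195E
= 0x195E


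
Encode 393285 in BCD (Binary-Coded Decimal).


Each digit → 4-bit binary:
  3 → 0011
  9 → 1001
  3 → 0011
  2 → 0010
  8 → 1000
  5 → 0101
= 0011 1001 0011 0010 1000 0101


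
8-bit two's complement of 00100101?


Original: 00100101
Step 1 - Invert all bits: 11011010
Step 2 - Add 1: 11011010 + 1
= 11011011 (represents -37)


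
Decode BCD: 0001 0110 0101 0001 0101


Each 4-bit group → digit:
  0001 → 1
  0110 → 6
  0101 → 5
  0001 → 1
  0101 → 5
= 16515


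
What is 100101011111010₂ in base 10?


Positional values:
Bit 1: 1 × 2^1 = 2
Bit 3: 1 × 2^3 = 8
Bit 4: 1 × 2^4 = 16
Bit 5: 1 × 2^5 = 32
Bit 6: 1 × 2^6 = 64
Bit 7: 1 × 2^7 = 128
Bit 9: 1 × 2^9 = 512
Bit 11: 1 × 2^11 = 2048
Bit 14: 1 × 2^14 = 16384
Sum = 2 + 8 + 16 + 32 + 64 + 128 + 512 + 2048 + 16384
= 19194


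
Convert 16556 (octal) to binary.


Each octal digit → 3 binary bits:
  1 = 001
  6 = 110
  5 = 101
  5 = 101
  6 = 110
Concatenate: 001 110 101 101 110
= 001110101101110


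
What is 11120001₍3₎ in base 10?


Positional values (base 3):
  1 × 3^0 = 1 × 1 = 1
  0 × 3^1 = 0 × 3 = 0
  0 × 3^2 = 0 × 9 = 0
  0 × 3^3 = 0 × 27 = 0
  2 × 3^4 = 2 × 81 = 162
  1 × 3^5 = 1 × 243 = 243
  1 × 3^6 = 1 × 729 = 729
  1 × 3^7 = 1 × 2187 = 2187
Sum = 1 + 0 + 0 + 0 + 162 + 243 + 729 + 2187
= 3322


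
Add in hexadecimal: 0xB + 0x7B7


Align and add column by column (LSB to MSB, each column mod 16 with carry):
  000B
+ 07B7
  ----
  col 0: B(11) + 7(7) + 0 (carry in) = 18 → 2(2), carry out 1
  col 1: 0(0) + B(11) + 1 (carry in) = 12 → C(12), carry out 0
  col 2: 0(0) + 7(7) + 0 (carry in) = 7 → 7(7), carry out 0
  col 3: 0(0) + 0(0) + 0 (carry in) = 0 → 0(0), carry out 0
Reading digits MSB→LSB: 07C2
Strip leading zeros: 7C2
= 0x7C2


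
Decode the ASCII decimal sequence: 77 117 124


Codes (decimal): 77 117 124
Per-code ASCII lookup:
  77  (range 65-90: uppercase, 77 - 65 = 12) → 'M'
  117  (range 97-122: lowercase, 117 - 97 = 20) → 'u'
  124  (special character) → '|'
= 'Mu|'


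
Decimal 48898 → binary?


Divide by 2 repeatedly:
48898 ÷ 2 = 24449 remainder 0
24449 ÷ 2 = 12224 remainder 1
12224 ÷ 2 = 6112 remainder 0
6112 ÷ 2 = 3056 remainder 0
3056 ÷ 2 = 1528 remainder 0
1528 ÷ 2 = 764 remainder 0
764 ÷ 2 = 382 remainder 0
382 ÷ 2 = 191 remainder 0
191 ÷ 2 = 95 remainder 1
95 ÷ 2 = 47 remainder 1
47 ÷ 2 = 23 remainder 1
23 ÷ 2 = 11 remainder 1
11 ÷ 2 = 5 remainder 1
5 ÷ 2 = 2 remainder 1
2 ÷ 2 = 1 remainder 0
1 ÷ 2 = 0 remainder 1
Reading remainders bottom-up:
= 1011111100000010


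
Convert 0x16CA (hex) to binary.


Each hex digit → 4 binary bits:
  1 = 0001
  6 = 0110
  C = 1100
  A = 1010
Concatenate: 0001 0110 1100 1010
= 0001011011001010


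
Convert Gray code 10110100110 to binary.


Gray code: 10110100110
MSB stays the same: 1
Each subsequent bit = prev_binary XOR current_gray:
  B[1] = 1 XOR 0 = 1
  B[2] = 1 XOR 1 = 0
  B[3] = 0 XOR 1 = 1
  B[4] = 1 XOR 0 = 1
  B[5] = 1 XOR 1 = 0
  B[6] = 0 XOR 0 = 0
  B[7] = 0 XOR 0 = 0
  B[8] = 0 XOR 1 = 1
  B[9] = 1 XOR 1 = 0
  B[10] = 0 XOR 0 = 0
= 11011000100 (1732 decimal)


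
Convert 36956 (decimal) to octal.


Divide by 8 repeatedly:
36956 ÷ 8 = 4619 remainder 4
4619 ÷ 8 = 577 remainder 3
577 ÷ 8 = 72 remainder 1
72 ÷ 8 = 9 remainder 0
9 ÷ 8 = 1 remainder 1
1 ÷ 8 = 0 remainder 1
Reading remainders bottom-up:
= 0o110134


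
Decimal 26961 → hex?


Divide by 16 repeatedly:
26961 ÷ 16 = 1685 remainder 1 (1)
1685 ÷ 16 = 105 remainder 5 (5)
105 ÷ 16 = 6 remainder 9 (9)
6 ÷ 16 = 0 remainder 6 (6)
Reading remainders bottom-up:
= 0x6951


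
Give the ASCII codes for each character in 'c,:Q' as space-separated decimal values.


String: 'c,:Q'  (4 characters)
Per-character ASCII lookup:
  'c': lowercase starts at 97: 'c' = 97 + 2 = 99
  ',': special character: ',' = 44
  ':': special character: ':' = 58
  'Q': uppercase starts at 65: 'Q' = 65 + 16 = 81
= 99 44 58 81


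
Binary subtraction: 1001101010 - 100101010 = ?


Align and subtract column by column (LSB to MSB, borrowing when needed):
  1001101010
- 0100101010
  ----------
  col 0: (0 - 0 borrow-in) - 0 → 0 - 0 = 0, borrow out 0
  col 1: (1 - 0 borrow-in) - 1 → 1 - 1 = 0, borrow out 0
  col 2: (0 - 0 borrow-in) - 0 → 0 - 0 = 0, borrow out 0
  col 3: (1 - 0 borrow-in) - 1 → 1 - 1 = 0, borrow out 0
  col 4: (0 - 0 borrow-in) - 0 → 0 - 0 = 0, borrow out 0
  col 5: (1 - 0 borrow-in) - 1 → 1 - 1 = 0, borrow out 0
  col 6: (1 - 0 borrow-in) - 0 → 1 - 0 = 1, borrow out 0
  col 7: (0 - 0 borrow-in) - 0 → 0 - 0 = 0, borrow out 0
  col 8: (0 - 0 borrow-in) - 1 → borrow from next column: (0+2) - 1 = 1, borrow out 1
  col 9: (1 - 1 borrow-in) - 0 → 0 - 0 = 0, borrow out 0
Reading bits MSB→LSB: 0101000000
Strip leading zeros: 101000000
= 101000000


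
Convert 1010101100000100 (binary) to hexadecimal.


Group into 4-bit nibbles: 1010101100000100
  1010 = A
  1011 = B
  0000 = 0
  0100 = 4
= 0xAB04


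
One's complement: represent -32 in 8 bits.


Original: 00100000
Invert all bits:
  bit 0: 0 → 1
  bit 1: 0 → 1
  bit 2: 1 → 0
  bit 3: 0 → 1
  bit 4: 0 → 1
  bit 5: 0 → 1
  bit 6: 0 → 1
  bit 7: 0 → 1
= 11011111


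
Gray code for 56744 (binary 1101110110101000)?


Binary: 1101110110101000
Gray code: G = B XOR (B >> 1)
B >> 1 = 0110111011010100
1101110110101000 XOR 0110111011010100:
  1 XOR 0 = 1
  1 XOR 1 = 0
  0 XOR 1 = 1
  1 XOR 0 = 1
  1 XOR 1 = 0
  1 XOR 1 = 0
  0 XOR 1 = 1
  1 XOR 0 = 1
  1 XOR 1 = 0
  0 XOR 1 = 1
  1 XOR 0 = 1
  0 XOR 1 = 1
  1 XOR 0 = 1
  0 XOR 1 = 1
  0 XOR 0 = 0
  0 XOR 0 = 0
= 1011001101111100


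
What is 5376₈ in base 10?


Positional values:
Position 0: 6 × 8^0 = 6
Position 1: 7 × 8^1 = 56
Position 2: 3 × 8^2 = 192
Position 3: 5 × 8^3 = 2560
Sum = 6 + 56 + 192 + 2560
= 2814


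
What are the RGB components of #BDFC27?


Hex: #BDFC27
R = BD₁₆ = 189
G = FC₁₆ = 252
B = 27₁₆ = 39
= RGB(189, 252, 39)


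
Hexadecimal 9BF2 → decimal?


Positional values:
Position 0: 2 × 16^0 = 2 × 1 = 2
Position 1: F × 16^1 = 15 × 16 = 240
Position 2: B × 16^2 = 11 × 256 = 2816
Position 3: 9 × 16^3 = 9 × 4096 = 36864
Sum = 2 + 240 + 2816 + 36864
= 39922


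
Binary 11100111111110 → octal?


Group into 3-bit groups: 011100111111110
  011 = 3
  100 = 4
  111 = 7
  111 = 7
  110 = 6
= 0o34776


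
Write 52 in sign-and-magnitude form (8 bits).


Sign bit: 0 (positive)
Magnitude: 52 = 0110100
= 00110100


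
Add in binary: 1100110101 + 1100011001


Align and add column by column (LSB to MSB, carry propagating):
  01100110101
+ 01100011001
  -----------
  col 0: 1 + 1 + 0 (carry in) = 2 → bit 0, carry out 1
  col 1: 0 + 0 + 1 (carry in) = 1 → bit 1, carry out 0
  col 2: 1 + 0 + 0 (carry in) = 1 → bit 1, carry out 0
  col 3: 0 + 1 + 0 (carry in) = 1 → bit 1, carry out 0
  col 4: 1 + 1 + 0 (carry in) = 2 → bit 0, carry out 1
  col 5: 1 + 0 + 1 (carry in) = 2 → bit 0, carry out 1
  col 6: 0 + 0 + 1 (carry in) = 1 → bit 1, carry out 0
  col 7: 0 + 0 + 0 (carry in) = 0 → bit 0, carry out 0
  col 8: 1 + 1 + 0 (carry in) = 2 → bit 0, carry out 1
  col 9: 1 + 1 + 1 (carry in) = 3 → bit 1, carry out 1
  col 10: 0 + 0 + 1 (carry in) = 1 → bit 1, carry out 0
Reading bits MSB→LSB: 11001001110
Strip leading zeros: 11001001110
= 11001001110


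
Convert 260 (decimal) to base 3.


Divide by 3 repeatedly:
260 ÷ 3 = 86 remainder 2
86 ÷ 3 = 28 remainder 2
28 ÷ 3 = 9 remainder 1
9 ÷ 3 = 3 remainder 0
3 ÷ 3 = 1 remainder 0
1 ÷ 3 = 0 remainder 1
Reading remainders bottom-up:
= 100122


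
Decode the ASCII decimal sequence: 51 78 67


Codes (decimal): 51 78 67
Per-code ASCII lookup:
  51  (range 48-57: digits, 51 - 48 = 3) → '3'
  78  (range 65-90: uppercase, 78 - 65 = 13) → 'N'
  67  (range 65-90: uppercase, 67 - 65 = 2) → 'C'
= '3NC'


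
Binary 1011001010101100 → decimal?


Positional values:
Bit 2: 1 × 2^2 = 4
Bit 3: 1 × 2^3 = 8
Bit 5: 1 × 2^5 = 32
Bit 7: 1 × 2^7 = 128
Bit 9: 1 × 2^9 = 512
Bit 12: 1 × 2^12 = 4096
Bit 13: 1 × 2^13 = 8192
Bit 15: 1 × 2^15 = 32768
Sum = 4 + 8 + 32 + 128 + 512 + 4096 + 8192 + 32768
= 45740


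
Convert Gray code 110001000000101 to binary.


Gray code: 110001000000101
MSB stays the same: 1
Each subsequent bit = prev_binary XOR current_gray:
  B[1] = 1 XOR 1 = 0
  B[2] = 0 XOR 0 = 0
  B[3] = 0 XOR 0 = 0
  B[4] = 0 XOR 0 = 0
  B[5] = 0 XOR 1 = 1
  B[6] = 1 XOR 0 = 1
  B[7] = 1 XOR 0 = 1
  B[8] = 1 XOR 0 = 1
  B[9] = 1 XOR 0 = 1
  B[10] = 1 XOR 0 = 1
  B[11] = 1 XOR 0 = 1
  B[12] = 1 XOR 1 = 0
  B[13] = 0 XOR 0 = 0
  B[14] = 0 XOR 1 = 1
= 100001111111001 (17401 decimal)


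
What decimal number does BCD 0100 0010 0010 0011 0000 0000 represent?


Each 4-bit group → digit:
  0100 → 4
  0010 → 2
  0010 → 2
  0011 → 3
  0000 → 0
  0000 → 0
= 422300


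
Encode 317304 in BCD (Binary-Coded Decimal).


Each digit → 4-bit binary:
  3 → 0011
  1 → 0001
  7 → 0111
  3 → 0011
  0 → 0000
  4 → 0100
= 0011 0001 0111 0011 0000 0100


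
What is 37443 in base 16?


Divide by 16 repeatedly:
37443 ÷ 16 = 2340 remainder 3 (3)
2340 ÷ 16 = 146 remainder 4 (4)
146 ÷ 16 = 9 remainder 2 (2)
9 ÷ 16 = 0 remainder 9 (9)
Reading remainders bottom-up:
= 0x9243


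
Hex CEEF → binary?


Each hex digit → 4 binary bits:
  C = 1100
  E = 1110
  E = 1110
  F = 1111
Concatenate: 1100 1110 1110 1111
= 1100111011101111


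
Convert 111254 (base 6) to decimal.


Positional values (base 6):
  4 × 6^0 = 4 × 1 = 4
  5 × 6^1 = 5 × 6 = 30
  2 × 6^2 = 2 × 36 = 72
  1 × 6^3 = 1 × 216 = 216
  1 × 6^4 = 1 × 1296 = 1296
  1 × 6^5 = 1 × 7776 = 7776
Sum = 4 + 30 + 72 + 216 + 1296 + 7776
= 9394


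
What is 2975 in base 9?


Divide by 9 repeatedly:
2975 ÷ 9 = 330 remainder 5
330 ÷ 9 = 36 remainder 6
36 ÷ 9 = 4 remainder 0
4 ÷ 9 = 0 remainder 4
Reading remainders bottom-up:
= 4065


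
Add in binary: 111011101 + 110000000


Align and add column by column (LSB to MSB, carry propagating):
  0111011101
+ 0110000000
  ----------
  col 0: 1 + 0 + 0 (carry in) = 1 → bit 1, carry out 0
  col 1: 0 + 0 + 0 (carry in) = 0 → bit 0, carry out 0
  col 2: 1 + 0 + 0 (carry in) = 1 → bit 1, carry out 0
  col 3: 1 + 0 + 0 (carry in) = 1 → bit 1, carry out 0
  col 4: 1 + 0 + 0 (carry in) = 1 → bit 1, carry out 0
  col 5: 0 + 0 + 0 (carry in) = 0 → bit 0, carry out 0
  col 6: 1 + 0 + 0 (carry in) = 1 → bit 1, carry out 0
  col 7: 1 + 1 + 0 (carry in) = 2 → bit 0, carry out 1
  col 8: 1 + 1 + 1 (carry in) = 3 → bit 1, carry out 1
  col 9: 0 + 0 + 1 (carry in) = 1 → bit 1, carry out 0
Reading bits MSB→LSB: 1101011101
Strip leading zeros: 1101011101
= 1101011101


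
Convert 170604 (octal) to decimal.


Positional values:
Position 0: 4 × 8^0 = 4
Position 1: 0 × 8^1 = 0
Position 2: 6 × 8^2 = 384
Position 3: 0 × 8^3 = 0
Position 4: 7 × 8^4 = 28672
Position 5: 1 × 8^5 = 32768
Sum = 4 + 0 + 384 + 0 + 28672 + 32768
= 61828


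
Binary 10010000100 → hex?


Group into 4-bit nibbles: 010010000100
  0100 = 4
  1000 = 8
  0100 = 4
= 0x484


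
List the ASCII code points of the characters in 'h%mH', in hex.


String: 'h%mH'  (4 characters)
Per-character ASCII lookup:
  'h': lowercase starts at 97: 'h' = 97 + 7 = 104 → 0x68
  '%': special character: '%' = 37 → 0x25
  'm': lowercase starts at 97: 'm' = 97 + 12 = 109 → 0x6D
  'H': uppercase starts at 65: 'H' = 65 + 7 = 72 → 0x48
= 0x68 0x25 0x6D 0x48


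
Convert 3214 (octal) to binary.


Each octal digit → 3 binary bits:
  3 = 011
  2 = 010
  1 = 001
  4 = 100
Concatenate: 011 010 001 100
= 011010001100


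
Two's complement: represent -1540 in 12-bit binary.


Original: 011000000100
Step 1 - Invert all bits: 100111111011
Step 2 - Add 1: 100111111011 + 1
= 100111111100 (represents -1540)


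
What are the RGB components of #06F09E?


Hex: #06F09E
R = 06₁₆ = 6
G = F0₁₆ = 240
B = 9E₁₆ = 158
= RGB(6, 240, 158)


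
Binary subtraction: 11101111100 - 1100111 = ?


Align and subtract column by column (LSB to MSB, borrowing when needed):
  11101111100
- 00001100111
  -----------
  col 0: (0 - 0 borrow-in) - 1 → borrow from next column: (0+2) - 1 = 1, borrow out 1
  col 1: (0 - 1 borrow-in) - 1 → borrow from next column: (-1+2) - 1 = 0, borrow out 1
  col 2: (1 - 1 borrow-in) - 1 → borrow from next column: (0+2) - 1 = 1, borrow out 1
  col 3: (1 - 1 borrow-in) - 0 → 0 - 0 = 0, borrow out 0
  col 4: (1 - 0 borrow-in) - 0 → 1 - 0 = 1, borrow out 0
  col 5: (1 - 0 borrow-in) - 1 → 1 - 1 = 0, borrow out 0
  col 6: (1 - 0 borrow-in) - 1 → 1 - 1 = 0, borrow out 0
  col 7: (0 - 0 borrow-in) - 0 → 0 - 0 = 0, borrow out 0
  col 8: (1 - 0 borrow-in) - 0 → 1 - 0 = 1, borrow out 0
  col 9: (1 - 0 borrow-in) - 0 → 1 - 0 = 1, borrow out 0
  col 10: (1 - 0 borrow-in) - 0 → 1 - 0 = 1, borrow out 0
Reading bits MSB→LSB: 11100010101
Strip leading zeros: 11100010101
= 11100010101


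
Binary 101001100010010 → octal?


Group into 3-bit groups: 101001100010010
  101 = 5
  001 = 1
  100 = 4
  010 = 2
  010 = 2
= 0o51422


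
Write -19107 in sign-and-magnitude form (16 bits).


Sign bit: 1 (negative)
Magnitude: 19107 = 100101010100011
= 1100101010100011


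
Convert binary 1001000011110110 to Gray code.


Binary: 1001000011110110
Gray code: G = B XOR (B >> 1)
B >> 1 = 0100100001111011
1001000011110110 XOR 0100100001111011:
  1 XOR 0 = 1
  0 XOR 1 = 1
  0 XOR 0 = 0
  1 XOR 0 = 1
  0 XOR 1 = 1
  0 XOR 0 = 0
  0 XOR 0 = 0
  0 XOR 0 = 0
  1 XOR 0 = 1
  1 XOR 1 = 0
  1 XOR 1 = 0
  1 XOR 1 = 0
  0 XOR 1 = 1
  1 XOR 0 = 1
  1 XOR 1 = 0
  0 XOR 1 = 1
= 1101100010001101


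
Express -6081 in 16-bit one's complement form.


Original: 0001011111000001
Invert all bits:
  bit 0: 0 → 1
  bit 1: 0 → 1
  bit 2: 0 → 1
  bit 3: 1 → 0
  bit 4: 0 → 1
  bit 5: 1 → 0
  bit 6: 1 → 0
  bit 7: 1 → 0
  bit 8: 1 → 0
  bit 9: 1 → 0
  bit 10: 0 → 1
  bit 11: 0 → 1
  bit 12: 0 → 1
  bit 13: 0 → 1
  bit 14: 0 → 1
  bit 15: 1 → 0
= 1110100000111110


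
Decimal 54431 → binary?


Divide by 2 repeatedly:
54431 ÷ 2 = 27215 remainder 1
27215 ÷ 2 = 13607 remainder 1
13607 ÷ 2 = 6803 remainder 1
6803 ÷ 2 = 3401 remainder 1
3401 ÷ 2 = 1700 remainder 1
1700 ÷ 2 = 850 remainder 0
850 ÷ 2 = 425 remainder 0
425 ÷ 2 = 212 remainder 1
212 ÷ 2 = 106 remainder 0
106 ÷ 2 = 53 remainder 0
53 ÷ 2 = 26 remainder 1
26 ÷ 2 = 13 remainder 0
13 ÷ 2 = 6 remainder 1
6 ÷ 2 = 3 remainder 0
3 ÷ 2 = 1 remainder 1
1 ÷ 2 = 0 remainder 1
Reading remainders bottom-up:
= 1101010010011111


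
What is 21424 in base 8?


Divide by 8 repeatedly:
21424 ÷ 8 = 2678 remainder 0
2678 ÷ 8 = 334 remainder 6
334 ÷ 8 = 41 remainder 6
41 ÷ 8 = 5 remainder 1
5 ÷ 8 = 0 remainder 5
Reading remainders bottom-up:
= 0o51660


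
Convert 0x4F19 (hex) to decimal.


Positional values:
Position 0: 9 × 16^0 = 9 × 1 = 9
Position 1: 1 × 16^1 = 1 × 16 = 16
Position 2: F × 16^2 = 15 × 256 = 3840
Position 3: 4 × 16^3 = 4 × 4096 = 16384
Sum = 9 + 16 + 3840 + 16384
= 20249


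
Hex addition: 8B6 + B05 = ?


Align and add column by column (LSB to MSB, each column mod 16 with carry):
  08B6
+ 0B05
  ----
  col 0: 6(6) + 5(5) + 0 (carry in) = 11 → B(11), carry out 0
  col 1: B(11) + 0(0) + 0 (carry in) = 11 → B(11), carry out 0
  col 2: 8(8) + B(11) + 0 (carry in) = 19 → 3(3), carry out 1
  col 3: 0(0) + 0(0) + 1 (carry in) = 1 → 1(1), carry out 0
Reading digits MSB→LSB: 13BB
Strip leading zeros: 13BB
= 0x13BB


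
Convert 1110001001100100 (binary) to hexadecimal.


Group into 4-bit nibbles: 1110001001100100
  1110 = E
  0010 = 2
  0110 = 6
  0100 = 4
= 0xE264


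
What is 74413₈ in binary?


Each octal digit → 3 binary bits:
  7 = 111
  4 = 100
  4 = 100
  1 = 001
  3 = 011
Concatenate: 111 100 100 001 011
= 111100100001011


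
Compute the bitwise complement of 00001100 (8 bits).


Original: 00001100
Invert all bits:
  bit 0: 0 → 1
  bit 1: 0 → 1
  bit 2: 0 → 1
  bit 3: 0 → 1
  bit 4: 1 → 0
  bit 5: 1 → 0
  bit 6: 0 → 1
  bit 7: 0 → 1
= 11110011


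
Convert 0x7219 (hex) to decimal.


Positional values:
Position 0: 9 × 16^0 = 9 × 1 = 9
Position 1: 1 × 16^1 = 1 × 16 = 16
Position 2: 2 × 16^2 = 2 × 256 = 512
Position 3: 7 × 16^3 = 7 × 4096 = 28672
Sum = 9 + 16 + 512 + 28672
= 29209


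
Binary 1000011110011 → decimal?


Positional values:
Bit 0: 1 × 2^0 = 1
Bit 1: 1 × 2^1 = 2
Bit 4: 1 × 2^4 = 16
Bit 5: 1 × 2^5 = 32
Bit 6: 1 × 2^6 = 64
Bit 7: 1 × 2^7 = 128
Bit 12: 1 × 2^12 = 4096
Sum = 1 + 2 + 16 + 32 + 64 + 128 + 4096
= 4339


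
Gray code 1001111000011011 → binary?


Gray code: 1001111000011011
MSB stays the same: 1
Each subsequent bit = prev_binary XOR current_gray:
  B[1] = 1 XOR 0 = 1
  B[2] = 1 XOR 0 = 1
  B[3] = 1 XOR 1 = 0
  B[4] = 0 XOR 1 = 1
  B[5] = 1 XOR 1 = 0
  B[6] = 0 XOR 1 = 1
  B[7] = 1 XOR 0 = 1
  B[8] = 1 XOR 0 = 1
  B[9] = 1 XOR 0 = 1
  B[10] = 1 XOR 0 = 1
  B[11] = 1 XOR 1 = 0
  B[12] = 0 XOR 1 = 1
  B[13] = 1 XOR 0 = 1
  B[14] = 1 XOR 1 = 0
  B[15] = 0 XOR 1 = 1
= 1110101111101101 (60397 decimal)


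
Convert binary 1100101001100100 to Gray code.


Binary: 1100101001100100
Gray code: G = B XOR (B >> 1)
B >> 1 = 0110010100110010
1100101001100100 XOR 0110010100110010:
  1 XOR 0 = 1
  1 XOR 1 = 0
  0 XOR 1 = 1
  0 XOR 0 = 0
  1 XOR 0 = 1
  0 XOR 1 = 1
  1 XOR 0 = 1
  0 XOR 1 = 1
  0 XOR 0 = 0
  1 XOR 0 = 1
  1 XOR 1 = 0
  0 XOR 1 = 1
  0 XOR 0 = 0
  1 XOR 0 = 1
  0 XOR 1 = 1
  0 XOR 0 = 0
= 1010111101010110


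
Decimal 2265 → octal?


Divide by 8 repeatedly:
2265 ÷ 8 = 283 remainder 1
283 ÷ 8 = 35 remainder 3
35 ÷ 8 = 4 remainder 3
4 ÷ 8 = 0 remainder 4
Reading remainders bottom-up:
= 0o4331


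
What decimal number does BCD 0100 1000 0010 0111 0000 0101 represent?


Each 4-bit group → digit:
  0100 → 4
  1000 → 8
  0010 → 2
  0111 → 7
  0000 → 0
  0101 → 5
= 482705


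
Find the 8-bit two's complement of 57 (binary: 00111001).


Original: 00111001
Step 1 - Invert all bits: 11000110
Step 2 - Add 1: 11000110 + 1
= 11000111 (represents -57)


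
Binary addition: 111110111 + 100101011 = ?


Align and add column by column (LSB to MSB, carry propagating):
  0111110111
+ 0100101011
  ----------
  col 0: 1 + 1 + 0 (carry in) = 2 → bit 0, carry out 1
  col 1: 1 + 1 + 1 (carry in) = 3 → bit 1, carry out 1
  col 2: 1 + 0 + 1 (carry in) = 2 → bit 0, carry out 1
  col 3: 0 + 1 + 1 (carry in) = 2 → bit 0, carry out 1
  col 4: 1 + 0 + 1 (carry in) = 2 → bit 0, carry out 1
  col 5: 1 + 1 + 1 (carry in) = 3 → bit 1, carry out 1
  col 6: 1 + 0 + 1 (carry in) = 2 → bit 0, carry out 1
  col 7: 1 + 0 + 1 (carry in) = 2 → bit 0, carry out 1
  col 8: 1 + 1 + 1 (carry in) = 3 → bit 1, carry out 1
  col 9: 0 + 0 + 1 (carry in) = 1 → bit 1, carry out 0
Reading bits MSB→LSB: 1100100010
Strip leading zeros: 1100100010
= 1100100010


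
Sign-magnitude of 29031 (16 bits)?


Sign bit: 0 (positive)
Magnitude: 29031 = 111000101100111
= 0111000101100111


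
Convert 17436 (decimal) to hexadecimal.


Divide by 16 repeatedly:
17436 ÷ 16 = 1089 remainder 12 (C)
1089 ÷ 16 = 68 remainder 1 (1)
68 ÷ 16 = 4 remainder 4 (4)
4 ÷ 16 = 0 remainder 4 (4)
Reading remainders bottom-up:
= 0x441C


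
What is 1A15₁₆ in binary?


Each hex digit → 4 binary bits:
  1 = 0001
  A = 1010
  1 = 0001
  5 = 0101
Concatenate: 0001 1010 0001 0101
= 0001101000010101


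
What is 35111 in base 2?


Divide by 2 repeatedly:
35111 ÷ 2 = 17555 remainder 1
17555 ÷ 2 = 8777 remainder 1
8777 ÷ 2 = 4388 remainder 1
4388 ÷ 2 = 2194 remainder 0
2194 ÷ 2 = 1097 remainder 0
1097 ÷ 2 = 548 remainder 1
548 ÷ 2 = 274 remainder 0
274 ÷ 2 = 137 remainder 0
137 ÷ 2 = 68 remainder 1
68 ÷ 2 = 34 remainder 0
34 ÷ 2 = 17 remainder 0
17 ÷ 2 = 8 remainder 1
8 ÷ 2 = 4 remainder 0
4 ÷ 2 = 2 remainder 0
2 ÷ 2 = 1 remainder 0
1 ÷ 2 = 0 remainder 1
Reading remainders bottom-up:
= 1000100100100111


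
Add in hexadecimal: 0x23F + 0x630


Align and add column by column (LSB to MSB, each column mod 16 with carry):
  023F
+ 0630
  ----
  col 0: F(15) + 0(0) + 0 (carry in) = 15 → F(15), carry out 0
  col 1: 3(3) + 3(3) + 0 (carry in) = 6 → 6(6), carry out 0
  col 2: 2(2) + 6(6) + 0 (carry in) = 8 → 8(8), carry out 0
  col 3: 0(0) + 0(0) + 0 (carry in) = 0 → 0(0), carry out 0
Reading digits MSB→LSB: 086F
Strip leading zeros: 86F
= 0x86F


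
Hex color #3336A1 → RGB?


Hex: #3336A1
R = 33₁₆ = 51
G = 36₁₆ = 54
B = A1₁₆ = 161
= RGB(51, 54, 161)


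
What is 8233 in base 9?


Divide by 9 repeatedly:
8233 ÷ 9 = 914 remainder 7
914 ÷ 9 = 101 remainder 5
101 ÷ 9 = 11 remainder 2
11 ÷ 9 = 1 remainder 2
1 ÷ 9 = 0 remainder 1
Reading remainders bottom-up:
= 12257


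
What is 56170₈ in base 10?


Positional values:
Position 0: 0 × 8^0 = 0
Position 1: 7 × 8^1 = 56
Position 2: 1 × 8^2 = 64
Position 3: 6 × 8^3 = 3072
Position 4: 5 × 8^4 = 20480
Sum = 0 + 56 + 64 + 3072 + 20480
= 23672


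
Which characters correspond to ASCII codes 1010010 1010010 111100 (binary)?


Codes (binary): 1010010 1010010 111100
Per-code ASCII lookup:
  1010010 = 82  (range 65-90: uppercase, 82 - 65 = 17) → 'R'
  1010010 = 82  (range 65-90: uppercase, 82 - 65 = 17) → 'R'
  111100 = 60  (special character) → '<'
= 'RR<'


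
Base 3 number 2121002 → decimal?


Positional values (base 3):
  2 × 3^0 = 2 × 1 = 2
  0 × 3^1 = 0 × 3 = 0
  0 × 3^2 = 0 × 9 = 0
  1 × 3^3 = 1 × 27 = 27
  2 × 3^4 = 2 × 81 = 162
  1 × 3^5 = 1 × 243 = 243
  2 × 3^6 = 2 × 729 = 1458
Sum = 2 + 0 + 0 + 27 + 162 + 243 + 1458
= 1892


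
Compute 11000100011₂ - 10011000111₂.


Align and subtract column by column (LSB to MSB, borrowing when needed):
  11000100011
- 10011000111
  -----------
  col 0: (1 - 0 borrow-in) - 1 → 1 - 1 = 0, borrow out 0
  col 1: (1 - 0 borrow-in) - 1 → 1 - 1 = 0, borrow out 0
  col 2: (0 - 0 borrow-in) - 1 → borrow from next column: (0+2) - 1 = 1, borrow out 1
  col 3: (0 - 1 borrow-in) - 0 → borrow from next column: (-1+2) - 0 = 1, borrow out 1
  col 4: (0 - 1 borrow-in) - 0 → borrow from next column: (-1+2) - 0 = 1, borrow out 1
  col 5: (1 - 1 borrow-in) - 0 → 0 - 0 = 0, borrow out 0
  col 6: (0 - 0 borrow-in) - 1 → borrow from next column: (0+2) - 1 = 1, borrow out 1
  col 7: (0 - 1 borrow-in) - 1 → borrow from next column: (-1+2) - 1 = 0, borrow out 1
  col 8: (0 - 1 borrow-in) - 0 → borrow from next column: (-1+2) - 0 = 1, borrow out 1
  col 9: (1 - 1 borrow-in) - 0 → 0 - 0 = 0, borrow out 0
  col 10: (1 - 0 borrow-in) - 1 → 1 - 1 = 0, borrow out 0
Reading bits MSB→LSB: 00101011100
Strip leading zeros: 101011100
= 101011100


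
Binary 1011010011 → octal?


Group into 3-bit groups: 001011010011
  001 = 1
  011 = 3
  010 = 2
  011 = 3
= 0o1323


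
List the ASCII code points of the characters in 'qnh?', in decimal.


String: 'qnh?'  (4 characters)
Per-character ASCII lookup:
  'q': lowercase starts at 97: 'q' = 97 + 16 = 113
  'n': lowercase starts at 97: 'n' = 97 + 13 = 110
  'h': lowercase starts at 97: 'h' = 97 + 7 = 104
  '?': special character: '?' = 63
= 113 110 104 63


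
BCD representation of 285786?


Each digit → 4-bit binary:
  2 → 0010
  8 → 1000
  5 → 0101
  7 → 0111
  8 → 1000
  6 → 0110
= 0010 1000 0101 0111 1000 0110


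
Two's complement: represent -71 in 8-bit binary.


Original: 01000111
Step 1 - Invert all bits: 10111000
Step 2 - Add 1: 10111000 + 1
= 10111001 (represents -71)


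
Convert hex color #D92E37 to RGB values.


Hex: #D92E37
R = D9₁₆ = 217
G = 2E₁₆ = 46
B = 37₁₆ = 55
= RGB(217, 46, 55)


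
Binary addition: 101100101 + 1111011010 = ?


Align and add column by column (LSB to MSB, carry propagating):
  00101100101
+ 01111011010
  -----------
  col 0: 1 + 0 + 0 (carry in) = 1 → bit 1, carry out 0
  col 1: 0 + 1 + 0 (carry in) = 1 → bit 1, carry out 0
  col 2: 1 + 0 + 0 (carry in) = 1 → bit 1, carry out 0
  col 3: 0 + 1 + 0 (carry in) = 1 → bit 1, carry out 0
  col 4: 0 + 1 + 0 (carry in) = 1 → bit 1, carry out 0
  col 5: 1 + 0 + 0 (carry in) = 1 → bit 1, carry out 0
  col 6: 1 + 1 + 0 (carry in) = 2 → bit 0, carry out 1
  col 7: 0 + 1 + 1 (carry in) = 2 → bit 0, carry out 1
  col 8: 1 + 1 + 1 (carry in) = 3 → bit 1, carry out 1
  col 9: 0 + 1 + 1 (carry in) = 2 → bit 0, carry out 1
  col 10: 0 + 0 + 1 (carry in) = 1 → bit 1, carry out 0
Reading bits MSB→LSB: 10100111111
Strip leading zeros: 10100111111
= 10100111111


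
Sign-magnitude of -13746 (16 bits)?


Sign bit: 1 (negative)
Magnitude: 13746 = 011010110110010
= 1011010110110010


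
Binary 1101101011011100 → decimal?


Positional values:
Bit 2: 1 × 2^2 = 4
Bit 3: 1 × 2^3 = 8
Bit 4: 1 × 2^4 = 16
Bit 6: 1 × 2^6 = 64
Bit 7: 1 × 2^7 = 128
Bit 9: 1 × 2^9 = 512
Bit 11: 1 × 2^11 = 2048
Bit 12: 1 × 2^12 = 4096
Bit 14: 1 × 2^14 = 16384
Bit 15: 1 × 2^15 = 32768
Sum = 4 + 8 + 16 + 64 + 128 + 512 + 2048 + 4096 + 16384 + 32768
= 56028


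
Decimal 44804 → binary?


Divide by 2 repeatedly:
44804 ÷ 2 = 22402 remainder 0
22402 ÷ 2 = 11201 remainder 0
11201 ÷ 2 = 5600 remainder 1
5600 ÷ 2 = 2800 remainder 0
2800 ÷ 2 = 1400 remainder 0
1400 ÷ 2 = 700 remainder 0
700 ÷ 2 = 350 remainder 0
350 ÷ 2 = 175 remainder 0
175 ÷ 2 = 87 remainder 1
87 ÷ 2 = 43 remainder 1
43 ÷ 2 = 21 remainder 1
21 ÷ 2 = 10 remainder 1
10 ÷ 2 = 5 remainder 0
5 ÷ 2 = 2 remainder 1
2 ÷ 2 = 1 remainder 0
1 ÷ 2 = 0 remainder 1
Reading remainders bottom-up:
= 1010111100000100


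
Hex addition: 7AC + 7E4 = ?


Align and add column by column (LSB to MSB, each column mod 16 with carry):
  07AC
+ 07E4
  ----
  col 0: C(12) + 4(4) + 0 (carry in) = 16 → 0(0), carry out 1
  col 1: A(10) + E(14) + 1 (carry in) = 25 → 9(9), carry out 1
  col 2: 7(7) + 7(7) + 1 (carry in) = 15 → F(15), carry out 0
  col 3: 0(0) + 0(0) + 0 (carry in) = 0 → 0(0), carry out 0
Reading digits MSB→LSB: 0F90
Strip leading zeros: F90
= 0xF90


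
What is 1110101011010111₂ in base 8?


Group into 3-bit groups: 001110101011010111
  001 = 1
  110 = 6
  101 = 5
  011 = 3
  010 = 2
  111 = 7
= 0o165327


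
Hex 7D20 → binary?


Each hex digit → 4 binary bits:
  7 = 0111
  D = 1101
  2 = 0010
  0 = 0000
Concatenate: 0111 1101 0010 0000
= 0111110100100000


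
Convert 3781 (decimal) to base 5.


Divide by 5 repeatedly:
3781 ÷ 5 = 756 remainder 1
756 ÷ 5 = 151 remainder 1
151 ÷ 5 = 30 remainder 1
30 ÷ 5 = 6 remainder 0
6 ÷ 5 = 1 remainder 1
1 ÷ 5 = 0 remainder 1
Reading remainders bottom-up:
= 110111


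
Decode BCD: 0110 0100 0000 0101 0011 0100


Each 4-bit group → digit:
  0110 → 6
  0100 → 4
  0000 → 0
  0101 → 5
  0011 → 3
  0100 → 4
= 640534


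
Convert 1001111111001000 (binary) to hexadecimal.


Group into 4-bit nibbles: 1001111111001000
  1001 = 9
  1111 = F
  1100 = C
  1000 = 8
= 0x9FC8


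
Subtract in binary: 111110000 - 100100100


Align and subtract column by column (LSB to MSB, borrowing when needed):
  111110000
- 100100100
  ---------
  col 0: (0 - 0 borrow-in) - 0 → 0 - 0 = 0, borrow out 0
  col 1: (0 - 0 borrow-in) - 0 → 0 - 0 = 0, borrow out 0
  col 2: (0 - 0 borrow-in) - 1 → borrow from next column: (0+2) - 1 = 1, borrow out 1
  col 3: (0 - 1 borrow-in) - 0 → borrow from next column: (-1+2) - 0 = 1, borrow out 1
  col 4: (1 - 1 borrow-in) - 0 → 0 - 0 = 0, borrow out 0
  col 5: (1 - 0 borrow-in) - 1 → 1 - 1 = 0, borrow out 0
  col 6: (1 - 0 borrow-in) - 0 → 1 - 0 = 1, borrow out 0
  col 7: (1 - 0 borrow-in) - 0 → 1 - 0 = 1, borrow out 0
  col 8: (1 - 0 borrow-in) - 1 → 1 - 1 = 0, borrow out 0
Reading bits MSB→LSB: 011001100
Strip leading zeros: 11001100
= 11001100


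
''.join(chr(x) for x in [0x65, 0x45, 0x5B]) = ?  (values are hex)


Codes (hex): 0x65 0x45 0x5B
Per-code ASCII lookup:
  0x65 = 101  (range 97-122: lowercase, 101 - 97 = 4) → 'e'
  0x45 = 69  (range 65-90: uppercase, 69 - 65 = 4) → 'E'
  0x5B = 91  (special character) → '['
= 'eE['


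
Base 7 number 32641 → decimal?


Positional values (base 7):
  1 × 7^0 = 1 × 1 = 1
  4 × 7^1 = 4 × 7 = 28
  6 × 7^2 = 6 × 49 = 294
  2 × 7^3 = 2 × 343 = 686
  3 × 7^4 = 3 × 2401 = 7203
Sum = 1 + 28 + 294 + 686 + 7203
= 8212


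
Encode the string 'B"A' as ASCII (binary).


String: 'B"A'  (3 characters)
Per-character ASCII lookup:
  'B': uppercase starts at 65: 'B' = 65 + 1 = 66 → 1000010
  '"': special character: '"' = 34 → 100010
  'A': uppercase starts at 65: 'A' = 65 + 0 = 65 → 1000001
= 1000010 100010 1000001


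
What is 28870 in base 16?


Divide by 16 repeatedly:
28870 ÷ 16 = 1804 remainder 6 (6)
1804 ÷ 16 = 112 remainder 12 (C)
112 ÷ 16 = 7 remainder 0 (0)
7 ÷ 16 = 0 remainder 7 (7)
Reading remainders bottom-up:
= 0x70C6


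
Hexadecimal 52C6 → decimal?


Positional values:
Position 0: 6 × 16^0 = 6 × 1 = 6
Position 1: C × 16^1 = 12 × 16 = 192
Position 2: 2 × 16^2 = 2 × 256 = 512
Position 3: 5 × 16^3 = 5 × 4096 = 20480
Sum = 6 + 192 + 512 + 20480
= 21190


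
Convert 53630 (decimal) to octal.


Divide by 8 repeatedly:
53630 ÷ 8 = 6703 remainder 6
6703 ÷ 8 = 837 remainder 7
837 ÷ 8 = 104 remainder 5
104 ÷ 8 = 13 remainder 0
13 ÷ 8 = 1 remainder 5
1 ÷ 8 = 0 remainder 1
Reading remainders bottom-up:
= 0o150576


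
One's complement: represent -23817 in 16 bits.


Original: 0101110100001001
Invert all bits:
  bit 0: 0 → 1
  bit 1: 1 → 0
  bit 2: 0 → 1
  bit 3: 1 → 0
  bit 4: 1 → 0
  bit 5: 1 → 0
  bit 6: 0 → 1
  bit 7: 1 → 0
  bit 8: 0 → 1
  bit 9: 0 → 1
  bit 10: 0 → 1
  bit 11: 0 → 1
  bit 12: 1 → 0
  bit 13: 0 → 1
  bit 14: 0 → 1
  bit 15: 1 → 0
= 1010001011110110


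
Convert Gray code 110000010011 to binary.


Gray code: 110000010011
MSB stays the same: 1
Each subsequent bit = prev_binary XOR current_gray:
  B[1] = 1 XOR 1 = 0
  B[2] = 0 XOR 0 = 0
  B[3] = 0 XOR 0 = 0
  B[4] = 0 XOR 0 = 0
  B[5] = 0 XOR 0 = 0
  B[6] = 0 XOR 0 = 0
  B[7] = 0 XOR 1 = 1
  B[8] = 1 XOR 0 = 1
  B[9] = 1 XOR 0 = 1
  B[10] = 1 XOR 1 = 0
  B[11] = 0 XOR 1 = 1
= 100000011101 (2077 decimal)


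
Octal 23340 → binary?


Each octal digit → 3 binary bits:
  2 = 010
  3 = 011
  3 = 011
  4 = 100
  0 = 000
Concatenate: 010 011 011 100 000
= 010011011100000


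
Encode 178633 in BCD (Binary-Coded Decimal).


Each digit → 4-bit binary:
  1 → 0001
  7 → 0111
  8 → 1000
  6 → 0110
  3 → 0011
  3 → 0011
= 0001 0111 1000 0110 0011 0011


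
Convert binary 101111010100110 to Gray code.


Binary: 101111010100110
Gray code: G = B XOR (B >> 1)
B >> 1 = 010111101010011
101111010100110 XOR 010111101010011:
  1 XOR 0 = 1
  0 XOR 1 = 1
  1 XOR 0 = 1
  1 XOR 1 = 0
  1 XOR 1 = 0
  1 XOR 1 = 0
  0 XOR 1 = 1
  1 XOR 0 = 1
  0 XOR 1 = 1
  1 XOR 0 = 1
  0 XOR 1 = 1
  0 XOR 0 = 0
  1 XOR 0 = 1
  1 XOR 1 = 0
  0 XOR 1 = 1
= 111000111110101


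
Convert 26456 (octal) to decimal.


Positional values:
Position 0: 6 × 8^0 = 6
Position 1: 5 × 8^1 = 40
Position 2: 4 × 8^2 = 256
Position 3: 6 × 8^3 = 3072
Position 4: 2 × 8^4 = 8192
Sum = 6 + 40 + 256 + 3072 + 8192
= 11566


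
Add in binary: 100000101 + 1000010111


Align and add column by column (LSB to MSB, carry propagating):
  00100000101
+ 01000010111
  -----------
  col 0: 1 + 1 + 0 (carry in) = 2 → bit 0, carry out 1
  col 1: 0 + 1 + 1 (carry in) = 2 → bit 0, carry out 1
  col 2: 1 + 1 + 1 (carry in) = 3 → bit 1, carry out 1
  col 3: 0 + 0 + 1 (carry in) = 1 → bit 1, carry out 0
  col 4: 0 + 1 + 0 (carry in) = 1 → bit 1, carry out 0
  col 5: 0 + 0 + 0 (carry in) = 0 → bit 0, carry out 0
  col 6: 0 + 0 + 0 (carry in) = 0 → bit 0, carry out 0
  col 7: 0 + 0 + 0 (carry in) = 0 → bit 0, carry out 0
  col 8: 1 + 0 + 0 (carry in) = 1 → bit 1, carry out 0
  col 9: 0 + 1 + 0 (carry in) = 1 → bit 1, carry out 0
  col 10: 0 + 0 + 0 (carry in) = 0 → bit 0, carry out 0
Reading bits MSB→LSB: 01100011100
Strip leading zeros: 1100011100
= 1100011100


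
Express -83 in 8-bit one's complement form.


Original: 01010011
Invert all bits:
  bit 0: 0 → 1
  bit 1: 1 → 0
  bit 2: 0 → 1
  bit 3: 1 → 0
  bit 4: 0 → 1
  bit 5: 0 → 1
  bit 6: 1 → 0
  bit 7: 1 → 0
= 10101100


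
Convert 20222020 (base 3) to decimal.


Positional values (base 3):
  0 × 3^0 = 0 × 1 = 0
  2 × 3^1 = 2 × 3 = 6
  0 × 3^2 = 0 × 9 = 0
  2 × 3^3 = 2 × 27 = 54
  2 × 3^4 = 2 × 81 = 162
  2 × 3^5 = 2 × 243 = 486
  0 × 3^6 = 0 × 729 = 0
  2 × 3^7 = 2 × 2187 = 4374
Sum = 0 + 6 + 0 + 54 + 162 + 486 + 0 + 4374
= 5082


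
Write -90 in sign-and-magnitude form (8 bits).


Sign bit: 1 (negative)
Magnitude: 90 = 1011010
= 11011010


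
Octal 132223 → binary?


Each octal digit → 3 binary bits:
  1 = 001
  3 = 011
  2 = 010
  2 = 010
  2 = 010
  3 = 011
Concatenate: 001 011 010 010 010 011
= 001011010010010011


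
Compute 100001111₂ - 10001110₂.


Align and subtract column by column (LSB to MSB, borrowing when needed):
  100001111
- 010001110
  ---------
  col 0: (1 - 0 borrow-in) - 0 → 1 - 0 = 1, borrow out 0
  col 1: (1 - 0 borrow-in) - 1 → 1 - 1 = 0, borrow out 0
  col 2: (1 - 0 borrow-in) - 1 → 1 - 1 = 0, borrow out 0
  col 3: (1 - 0 borrow-in) - 1 → 1 - 1 = 0, borrow out 0
  col 4: (0 - 0 borrow-in) - 0 → 0 - 0 = 0, borrow out 0
  col 5: (0 - 0 borrow-in) - 0 → 0 - 0 = 0, borrow out 0
  col 6: (0 - 0 borrow-in) - 0 → 0 - 0 = 0, borrow out 0
  col 7: (0 - 0 borrow-in) - 1 → borrow from next column: (0+2) - 1 = 1, borrow out 1
  col 8: (1 - 1 borrow-in) - 0 → 0 - 0 = 0, borrow out 0
Reading bits MSB→LSB: 010000001
Strip leading zeros: 10000001
= 10000001


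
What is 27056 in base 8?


Divide by 8 repeatedly:
27056 ÷ 8 = 3382 remainder 0
3382 ÷ 8 = 422 remainder 6
422 ÷ 8 = 52 remainder 6
52 ÷ 8 = 6 remainder 4
6 ÷ 8 = 0 remainder 6
Reading remainders bottom-up:
= 0o64660


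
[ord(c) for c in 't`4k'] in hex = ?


String: 't`4k'  (4 characters)
Per-character ASCII lookup:
  't': lowercase starts at 97: 't' = 97 + 19 = 116 → 0x74
  '`': special character: '`' = 96 → 0x60
  '4': digits start at 48: '4' = 48 + 4 = 52 → 0x34
  'k': lowercase starts at 97: 'k' = 97 + 10 = 107 → 0x6B
= 0x74 0x60 0x34 0x6B


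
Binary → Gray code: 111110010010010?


Binary: 111110010010010
Gray code: G = B XOR (B >> 1)
B >> 1 = 011111001001001
111110010010010 XOR 011111001001001:
  1 XOR 0 = 1
  1 XOR 1 = 0
  1 XOR 1 = 0
  1 XOR 1 = 0
  1 XOR 1 = 0
  0 XOR 1 = 1
  0 XOR 0 = 0
  1 XOR 0 = 1
  0 XOR 1 = 1
  0 XOR 0 = 0
  1 XOR 0 = 1
  0 XOR 1 = 1
  0 XOR 0 = 0
  1 XOR 0 = 1
  0 XOR 1 = 1
= 100001011011011


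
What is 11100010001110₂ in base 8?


Group into 3-bit groups: 011100010001110
  011 = 3
  100 = 4
  010 = 2
  001 = 1
  110 = 6
= 0o34216
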